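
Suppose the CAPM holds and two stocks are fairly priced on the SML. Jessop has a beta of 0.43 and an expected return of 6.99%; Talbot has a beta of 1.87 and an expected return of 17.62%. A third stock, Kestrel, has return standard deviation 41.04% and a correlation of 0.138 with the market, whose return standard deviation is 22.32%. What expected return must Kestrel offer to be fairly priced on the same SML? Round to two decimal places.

5.69%

MRP = (17.62% − 6.99%) / (1.87 − 0.43) = 7.3819%
R_f = 6.99% − 0.43 × 7.3819% = 3.8158%
β_Kestrel = ρ·σ_i/σ_m = 0.138 × 41.04 / 22.32 = 0.2537
E(R_Kestrel) = R_f + β × MRP = 3.8158% + 0.2537 × 7.3819% = 5.69%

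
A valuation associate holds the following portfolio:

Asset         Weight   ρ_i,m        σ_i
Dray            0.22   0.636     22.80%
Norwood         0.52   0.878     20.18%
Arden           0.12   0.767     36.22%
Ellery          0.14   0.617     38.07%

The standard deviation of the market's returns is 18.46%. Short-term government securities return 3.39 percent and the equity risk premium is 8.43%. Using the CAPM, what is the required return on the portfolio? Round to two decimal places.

12.08%

β_Dray = 0.636 × 22.80% / 18.46% = 0.7855
β_Norwood = 0.878 × 20.18% / 18.46% = 0.9598
β_Arden = 0.767 × 36.22% / 18.46% = 1.5049
β_Ellery = 0.617 × 38.07% / 18.46% = 1.2724
β_P = Σ w_i β_i = 0.22×0.7855 + 0.52×0.9598 + 0.12×1.5049 + 0.14×1.2724 = 1.0306
E(R_P) = R_f + β_P × MRP = 3.39% + 1.0306 × 8.43% = 12.08%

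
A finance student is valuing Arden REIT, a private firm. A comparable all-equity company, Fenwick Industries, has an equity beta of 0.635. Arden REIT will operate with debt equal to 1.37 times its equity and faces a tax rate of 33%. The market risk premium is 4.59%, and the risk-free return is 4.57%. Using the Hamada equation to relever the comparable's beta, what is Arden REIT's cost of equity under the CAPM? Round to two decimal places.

β_L = β_U × [1 + (1 − t)(D/E)] = 0.635 × [1 + (1 − 0.33) × 1.37]
    = 0.635 × [1 + 0.67 × 1.37] = 0.635 × 1.9179 = 1.2179
E(R) = R_f + β_L × MRP = 4.57% + 1.2179 × 4.59% = 10.16%

10.16%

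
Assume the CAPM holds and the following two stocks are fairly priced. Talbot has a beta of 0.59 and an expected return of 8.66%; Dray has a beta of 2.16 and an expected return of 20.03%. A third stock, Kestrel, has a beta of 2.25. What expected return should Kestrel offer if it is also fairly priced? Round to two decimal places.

MRP (SML slope) = (20.03% − 8.66%) / (2.16 − 0.59) = 11.37% / 1.57 = 7.2420%
R_f (intercept) = 8.66% − 0.59 × 7.2420% = 4.3872%
E(R_Kestrel) = R_f + β × MRP = 4.3872% + 2.25 × 7.2420% = 20.68%

20.68%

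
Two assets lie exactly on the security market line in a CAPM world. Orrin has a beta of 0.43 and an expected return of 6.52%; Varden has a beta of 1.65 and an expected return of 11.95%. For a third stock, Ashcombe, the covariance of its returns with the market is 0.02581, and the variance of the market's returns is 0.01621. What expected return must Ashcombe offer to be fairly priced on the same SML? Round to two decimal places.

MRP = (11.95% − 6.52%) / (1.65 − 0.43) = 4.4508%
R_f = 6.52% − 0.43 × 4.4508% = 4.6062%
β_Ashcombe = Cov / Var(R_m) = 0.02581 / 0.01621 = 1.5922
E(R_Ashcombe) = R_f + β × MRP = 4.6062% + 1.5922 × 4.4508% = 11.69%

11.69%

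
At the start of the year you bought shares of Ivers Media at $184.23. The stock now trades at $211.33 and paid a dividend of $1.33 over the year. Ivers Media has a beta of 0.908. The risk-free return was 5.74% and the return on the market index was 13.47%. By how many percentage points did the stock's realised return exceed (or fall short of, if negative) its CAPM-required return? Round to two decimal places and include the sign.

+2.67%

Realised HPR = (P1 + D1 − P0) / P0 = (211.33 + 1.33 − 184.23) / 184.23 = 28.43 / 184.23 = 15.4318%
MRP = 13.47% − 5.74% = 7.73%
CAPM required = R_f + β·MRP = 5.74% + 0.908 × 7.73% = 12.75884%
α = realised − required = 15.4318% − 12.75884% = +2.67%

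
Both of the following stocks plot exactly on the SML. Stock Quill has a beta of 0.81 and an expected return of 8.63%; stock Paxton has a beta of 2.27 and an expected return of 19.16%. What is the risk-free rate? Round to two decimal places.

Both satisfy E(R) = R_f + β·MRP, so the slope of the SML is
MRP = (19.16% − 8.63%) / (2.27 − 0.81) = 10.53% / 1.46 = 7.2123%
R_f = E(R_Quill) − β_Quill·MRP = 8.63% − 0.81 × 7.2123% = 2.7880%

2.79%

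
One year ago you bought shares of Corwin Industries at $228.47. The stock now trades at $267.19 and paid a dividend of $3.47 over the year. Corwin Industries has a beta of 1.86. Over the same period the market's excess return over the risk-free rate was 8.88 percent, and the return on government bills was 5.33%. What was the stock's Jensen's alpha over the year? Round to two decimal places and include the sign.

Realised HPR = (P1 + D1 − P0) / P0 = (267.19 + 3.47 − 228.47) / 228.47 = 42.19 / 228.47 = 18.4663%
CAPM required = R_f + β·MRP = 5.33% + 1.86 × 8.88% = 21.8468%
α = realised − required = 18.4663% − 21.8468% = -3.38%

-3.38%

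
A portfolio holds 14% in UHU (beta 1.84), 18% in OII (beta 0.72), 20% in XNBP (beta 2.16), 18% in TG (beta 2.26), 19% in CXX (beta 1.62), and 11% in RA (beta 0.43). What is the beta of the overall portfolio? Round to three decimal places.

β_P = Σ w_i β_i = 0.14×1.84 + 0.18×0.72 + 0.20×2.16 + 0.18×2.26 + 0.19×1.62 + 0.11×0.43 = 1.5811

1.581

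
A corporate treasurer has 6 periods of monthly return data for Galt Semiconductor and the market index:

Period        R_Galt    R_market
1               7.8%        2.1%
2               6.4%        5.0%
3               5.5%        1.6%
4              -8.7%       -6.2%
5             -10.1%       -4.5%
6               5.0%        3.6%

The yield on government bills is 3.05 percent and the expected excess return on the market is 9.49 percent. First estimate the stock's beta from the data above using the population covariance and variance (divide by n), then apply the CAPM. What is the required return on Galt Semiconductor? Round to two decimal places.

Mean R_i = (7.8 + 6.4 + 5.5 − 8.7 − 10.1 + 5.0) / 6 = 0.9833%
Mean R_m = (2.1 + 5.0 + 1.6 − 6.2 − 4.5 + 3.6) / 6 = 0.2667%
Σ(R_i − R̄_i)(R_m − R̄_m) = 172.9967  ⇒  Cov = 172.9967 / 6 = 28.8328
Σ(R_m − R̄_m)² = 103.1933  ⇒  Var(R_m) = 103.1933 / 6 = 17.1989
β = Cov / Var(R_m) = 28.8328 / 17.1989 = 1.6764
E(R) = R_f + β × MRP = 3.05% + 1.6764 × 9.49% = 18.96%

18.96%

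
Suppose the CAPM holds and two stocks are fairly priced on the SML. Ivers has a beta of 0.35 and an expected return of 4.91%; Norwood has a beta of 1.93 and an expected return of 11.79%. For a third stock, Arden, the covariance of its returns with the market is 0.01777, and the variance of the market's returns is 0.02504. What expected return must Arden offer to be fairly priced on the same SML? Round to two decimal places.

MRP = (11.79% − 4.91%) / (1.93 − 0.35) = 4.3544%
R_f = 4.91% − 0.35 × 4.3544% = 3.3860%
β_Arden = Cov / Var(R_m) = 0.01777 / 0.02504 = 0.7097
E(R_Arden) = R_f + β × MRP = 3.3860% + 0.7097 × 4.3544% = 6.48%

6.48%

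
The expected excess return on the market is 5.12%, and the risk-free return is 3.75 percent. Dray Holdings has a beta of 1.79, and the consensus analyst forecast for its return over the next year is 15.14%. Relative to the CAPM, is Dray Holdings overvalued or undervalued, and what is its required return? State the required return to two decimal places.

Undervalued; required return 12.91%

Required return = R_f + β·MRP = 3.75% + 1.79 × 5.12% = 12.91%
Forecast 15.14% > required 12.91% → the stock plots above the SML → undervalued.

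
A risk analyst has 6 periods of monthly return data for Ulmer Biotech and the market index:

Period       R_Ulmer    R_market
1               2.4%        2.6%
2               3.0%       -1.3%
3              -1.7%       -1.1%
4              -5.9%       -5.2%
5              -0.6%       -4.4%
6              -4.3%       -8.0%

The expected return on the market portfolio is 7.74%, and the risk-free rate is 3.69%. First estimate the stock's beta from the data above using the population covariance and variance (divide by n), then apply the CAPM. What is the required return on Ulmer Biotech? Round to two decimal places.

Mean R_i = (2.4 + 3.0 − 1.7 − 5.9 − 0.6 − 4.3) / 6 = -1.1833%
Mean R_m = (2.6 − 1.3 − 1.1 − 5.2 − 4.4 − 8.0) / 6 = -2.9000%
Σ(R_i − R̄_i)(R_m − R̄_m) = 51.3400  ⇒  Cov = 51.3400 / 6 = 8.5567
Σ(R_m − R̄_m)² = 69.6000  ⇒  Var(R_m) = 69.6000 / 6 = 11.6000
β = Cov / Var(R_m) = 8.5567 / 11.6000 = 0.7376
MRP = 7.74% − 3.69% = 4.05%
E(R) = R_f + β × MRP = 3.69% + 0.7376 × 4.05% = 6.68%

6.68%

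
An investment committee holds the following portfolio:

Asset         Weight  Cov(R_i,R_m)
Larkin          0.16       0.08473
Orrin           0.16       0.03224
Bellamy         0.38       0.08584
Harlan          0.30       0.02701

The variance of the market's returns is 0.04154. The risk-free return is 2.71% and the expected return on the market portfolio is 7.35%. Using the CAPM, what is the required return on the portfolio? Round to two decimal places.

9.35%

β_Larkin = 0.08473 / 0.04154 = 2.0397
β_Orrin = 0.03224 / 0.04154 = 0.7761
β_Bellamy = 0.08584 / 0.04154 = 2.0664
β_Harlan = 0.02701 / 0.04154 = 0.6502
β_P = Σ w_i β_i = 0.16×2.0397 + 0.16×0.7761 + 0.38×2.0664 + 0.30×0.6502 = 1.4308
MRP = 7.35% − 2.71% = 4.64%
E(R_P) = R_f + β_P × MRP = 2.71% + 1.4308 × 4.64% = 9.35%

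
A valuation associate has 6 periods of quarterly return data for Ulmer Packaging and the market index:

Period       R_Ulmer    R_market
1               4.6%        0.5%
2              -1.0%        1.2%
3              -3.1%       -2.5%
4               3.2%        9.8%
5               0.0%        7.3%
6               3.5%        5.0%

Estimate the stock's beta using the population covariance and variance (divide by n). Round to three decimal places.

0.301

Mean R_i = (4.6 − 1.0 − 3.1 + 3.2 + 0.0 + 3.5) / 6 = 1.2000%
Mean R_m = (0.5 + 1.2 − 2.5 + 9.8 + 7.3 + 5.0) / 6 = 3.5500%
Σ(R_i − R̄_i)(R_m − R̄_m) = 32.1500  ⇒  Cov = 32.1500 / 6 = 5.3583
Σ(R_m − R̄_m)² = 106.6550  ⇒  Var(R_m) = 106.6550 / 6 = 17.7758
β = Cov / Var(R_m) = 5.3583 / 17.7758 = 0.3014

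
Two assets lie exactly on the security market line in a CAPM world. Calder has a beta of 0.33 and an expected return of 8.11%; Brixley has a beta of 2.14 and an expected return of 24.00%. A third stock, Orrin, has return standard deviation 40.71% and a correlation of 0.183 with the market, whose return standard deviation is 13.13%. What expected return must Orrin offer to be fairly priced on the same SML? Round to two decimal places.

MRP = (24.00% − 8.11%) / (2.14 − 0.33) = 8.7790%
R_f = 8.11% − 0.33 × 8.7790% = 5.2129%
β_Orrin = ρ·σ_i/σ_m = 0.183 × 40.71 / 13.13 = 0.5674
E(R_Orrin) = R_f + β × MRP = 5.2129% + 0.5674 × 8.7790% = 10.19%

10.19%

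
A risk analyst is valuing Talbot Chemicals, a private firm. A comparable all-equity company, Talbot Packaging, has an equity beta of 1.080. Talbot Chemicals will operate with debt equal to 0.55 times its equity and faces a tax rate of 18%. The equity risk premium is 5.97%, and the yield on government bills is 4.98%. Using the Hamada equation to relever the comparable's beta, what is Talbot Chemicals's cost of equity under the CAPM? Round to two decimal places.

14.34%

β_L = β_U × [1 + (1 − t)(D/E)] = 1.080 × [1 + (1 − 0.18) × 0.55]
    = 1.080 × [1 + 0.82 × 0.55] = 1.080 × 1.4510 = 1.5671
E(R) = R_f + β_L × MRP = 4.98% + 1.5671 × 5.97% = 14.34%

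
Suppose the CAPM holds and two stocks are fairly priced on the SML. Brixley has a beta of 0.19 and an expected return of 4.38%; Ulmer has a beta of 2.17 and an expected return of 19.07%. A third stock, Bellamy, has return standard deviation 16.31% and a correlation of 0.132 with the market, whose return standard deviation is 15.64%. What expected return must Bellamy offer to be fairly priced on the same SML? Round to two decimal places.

MRP = (19.07% − 4.38%) / (2.17 − 0.19) = 7.4192%
R_f = 4.38% − 0.19 × 7.4192% = 2.9704%
β_Bellamy = ρ·σ_i/σ_m = 0.132 × 16.31 / 15.64 = 0.1377
E(R_Bellamy) = R_f + β × MRP = 2.9704% + 0.1377 × 7.4192% = 3.99%

3.99%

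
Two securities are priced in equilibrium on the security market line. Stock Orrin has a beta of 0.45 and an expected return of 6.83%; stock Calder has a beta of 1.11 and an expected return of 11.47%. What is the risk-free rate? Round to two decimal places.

Both satisfy E(R) = R_f + β·MRP, so the slope of the SML is
MRP = (11.47% − 6.83%) / (1.11 − 0.45) = 4.64% / 0.66 = 7.0303%
R_f = E(R_Orrin) − β_Orrin·MRP = 6.83% − 0.45 × 7.0303% = 3.6664%

3.67%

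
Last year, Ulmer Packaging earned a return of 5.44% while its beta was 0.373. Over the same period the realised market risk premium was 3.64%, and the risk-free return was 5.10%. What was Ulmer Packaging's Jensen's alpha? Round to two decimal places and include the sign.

CAPM benchmark = R_f + β(R_m − R_f) = 5.10% + 0.373 × 3.64% = 6.45772%
α = actual − benchmark = 5.44% − 6.45772% = -1.02%

-1.02%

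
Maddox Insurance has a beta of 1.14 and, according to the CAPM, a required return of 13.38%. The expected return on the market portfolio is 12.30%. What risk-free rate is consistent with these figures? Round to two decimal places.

E(R) = R_f + β(E(R_m) − R_f) = R_f(1 − β) + β·E(R_m)
13.38% = R_f × (1 − 1.14) + 1.14 × 12.30%
13.38% = R_f × -0.14 + 14.0220%
R_f = (13.38% − 14.0220%) / -0.14 = 4.59%

4.59%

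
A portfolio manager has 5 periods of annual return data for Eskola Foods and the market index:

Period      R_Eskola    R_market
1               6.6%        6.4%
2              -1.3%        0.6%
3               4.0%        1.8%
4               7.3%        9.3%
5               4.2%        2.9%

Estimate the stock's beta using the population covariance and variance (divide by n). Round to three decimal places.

Mean R_i = (6.6 − 1.3 + 4.0 + 7.3 + 4.2) / 5 = 4.1600%
Mean R_m = (6.4 + 0.6 + 1.8 + 9.3 + 2.9) / 5 = 4.2000%
Σ(R_i − R̄_i)(R_m − R̄_m) = 41.3700  ⇒  Cov = 41.3700 / 5 = 8.2740
Σ(R_m − R̄_m)² = 51.2600  ⇒  Var(R_m) = 51.2600 / 5 = 10.2520
β = Cov / Var(R_m) = 8.2740 / 10.2520 = 0.8071

0.807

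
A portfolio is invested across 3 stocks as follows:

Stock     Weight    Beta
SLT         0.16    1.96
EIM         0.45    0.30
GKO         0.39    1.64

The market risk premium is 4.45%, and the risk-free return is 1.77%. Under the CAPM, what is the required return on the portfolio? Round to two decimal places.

6.61%

β_P = Σ w_i β_i = 0.16×1.96 + 0.45×0.30 + 0.39×1.64 = 1.0882
E(R_P) = R_f + β_P × MRP = 1.77% + 1.0882 × 4.45% = 6.61%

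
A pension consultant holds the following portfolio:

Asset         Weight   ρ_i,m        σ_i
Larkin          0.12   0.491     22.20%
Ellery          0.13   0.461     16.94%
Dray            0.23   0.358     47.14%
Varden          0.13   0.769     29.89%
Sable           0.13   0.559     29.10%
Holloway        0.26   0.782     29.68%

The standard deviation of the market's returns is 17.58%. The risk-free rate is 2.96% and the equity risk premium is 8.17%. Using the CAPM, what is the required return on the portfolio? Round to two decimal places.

11.02%

β_Larkin = 0.491 × 22.20% / 17.58% = 0.6200
β_Ellery = 0.461 × 16.94% / 17.58% = 0.4442
β_Dray = 0.358 × 47.14% / 17.58% = 0.9600
β_Varden = 0.769 × 29.89% / 17.58% = 1.3075
β_Sable = 0.559 × 29.10% / 17.58% = 0.9253
β_Holloway = 0.782 × 29.68% / 17.58% = 1.3202
β_P = Σ w_i β_i = 0.12×0.6200 + 0.13×0.4442 + 0.23×0.9600 + 0.13×1.3075 + 0.13×0.9253 + 0.26×1.3202 = 0.9865
E(R_P) = R_f + β_P × MRP = 2.96% + 0.9865 × 8.17% = 11.02%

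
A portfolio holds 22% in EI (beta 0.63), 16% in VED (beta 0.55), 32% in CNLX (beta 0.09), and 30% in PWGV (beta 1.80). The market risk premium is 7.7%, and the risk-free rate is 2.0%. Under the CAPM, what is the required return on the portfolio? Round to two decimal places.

8.12%

β_P = Σ w_i β_i = 0.22×0.63 + 0.16×0.55 + 0.32×0.09 + 0.30×1.80 = 0.7954
E(R_P) = R_f + β_P × MRP = 2.0% + 0.7954 × 7.7% = 8.12%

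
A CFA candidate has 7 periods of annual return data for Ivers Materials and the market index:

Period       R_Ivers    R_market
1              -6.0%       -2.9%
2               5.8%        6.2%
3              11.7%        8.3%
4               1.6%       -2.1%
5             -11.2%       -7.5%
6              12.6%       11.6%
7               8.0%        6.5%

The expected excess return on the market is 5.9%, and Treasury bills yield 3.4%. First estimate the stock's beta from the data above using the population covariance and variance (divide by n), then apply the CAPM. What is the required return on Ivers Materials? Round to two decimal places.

10.68%

Mean R_i = (-6.0 + 5.8 + 11.7 + 1.6 − 11.2 + 12.6 + 8.0) / 7 = 3.2143%
Mean R_m = (-2.9 + 6.2 + 8.3 − 2.1 − 7.5 + 11.6 + 6.5) / 7 = 2.8714%
Σ(R_i − R̄_i)(R_m − R̄_m) = 364.6629  ⇒  Cov = 364.6629 / 7 = 52.0947
Σ(R_m − R̄_m)² = 295.4943  ⇒  Var(R_m) = 295.4943 / 7 = 42.2135
β = Cov / Var(R_m) = 52.0947 / 42.2135 = 1.2341
E(R) = R_f + β × MRP = 3.4% + 1.2341 × 5.9% = 10.68%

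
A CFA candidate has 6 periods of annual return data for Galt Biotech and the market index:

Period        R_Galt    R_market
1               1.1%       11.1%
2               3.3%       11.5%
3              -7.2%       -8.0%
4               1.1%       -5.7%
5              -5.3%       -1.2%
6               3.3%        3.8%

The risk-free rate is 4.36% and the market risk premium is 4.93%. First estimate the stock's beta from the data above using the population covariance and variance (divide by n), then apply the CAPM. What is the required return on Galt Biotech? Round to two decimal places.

Mean R_i = (1.1 + 3.3 − 7.2 + 1.1 − 5.3 + 3.3) / 6 = -0.6167%
Mean R_m = (11.1 + 11.5 − 8.0 − 5.7 − 1.2 + 3.8) / 6 = 1.9167%
Σ(R_i − R̄_i)(R_m − R̄_m) = 127.4817  ⇒  Cov = 127.4817 / 6 = 21.2470
Σ(R_m − R̄_m)² = 345.7883  ⇒  Var(R_m) = 345.7883 / 6 = 57.6314
β = Cov / Var(R_m) = 21.2470 / 57.6314 = 0.3687
E(R) = R_f + β × MRP = 4.36% + 0.3687 × 4.93% = 6.18%

6.18%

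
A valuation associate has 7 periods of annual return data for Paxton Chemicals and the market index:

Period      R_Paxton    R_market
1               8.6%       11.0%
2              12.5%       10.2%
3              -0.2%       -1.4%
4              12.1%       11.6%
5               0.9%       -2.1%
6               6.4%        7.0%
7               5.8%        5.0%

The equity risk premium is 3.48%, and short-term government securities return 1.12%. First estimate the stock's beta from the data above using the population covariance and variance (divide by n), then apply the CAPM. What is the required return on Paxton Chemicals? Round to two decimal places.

Mean R_i = (8.6 + 12.5 − 0.2 + 12.1 + 0.9 + 6.4 + 5.8) / 7 = 6.5857%
Mean R_m = (11.0 + 10.2 − 1.4 + 11.6 − 2.1 + 7.0 + 5.0) / 7 = 5.9000%
Σ(R_i − R̄_i)(R_m − R̄_m) = 162.6600  ⇒  Cov = 162.6600 / 7 = 23.2371
Σ(R_m − R̄_m)² = 196.3000  ⇒  Var(R_m) = 196.3000 / 7 = 28.0429
β = Cov / Var(R_m) = 23.2371 / 28.0429 = 0.8286
E(R) = R_f + β × MRP = 1.12% + 0.8286 × 3.48% = 4.00%

4.00%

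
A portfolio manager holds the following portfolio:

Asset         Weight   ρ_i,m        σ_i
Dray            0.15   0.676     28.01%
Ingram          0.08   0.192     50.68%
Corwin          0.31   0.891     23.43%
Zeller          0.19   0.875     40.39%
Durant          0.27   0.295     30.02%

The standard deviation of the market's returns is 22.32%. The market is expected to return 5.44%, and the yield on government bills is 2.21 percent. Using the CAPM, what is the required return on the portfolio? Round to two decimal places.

4.99%

β_Dray = 0.676 × 28.01% / 22.32% = 0.8483
β_Ingram = 0.192 × 50.68% / 22.32% = 0.4360
β_Corwin = 0.891 × 23.43% / 22.32% = 0.9353
β_Zeller = 0.875 × 40.39% / 22.32% = 1.5834
β_Durant = 0.295 × 30.02% / 22.32% = 0.3968
β_P = Σ w_i β_i = 0.15×0.8483 + 0.08×0.4360 + 0.31×0.9353 + 0.19×1.5834 + 0.27×0.3968 = 0.8601
MRP = 5.44% − 2.21% = 3.23%
E(R_P) = R_f + β_P × MRP = 2.21% + 0.8601 × 3.23% = 4.99%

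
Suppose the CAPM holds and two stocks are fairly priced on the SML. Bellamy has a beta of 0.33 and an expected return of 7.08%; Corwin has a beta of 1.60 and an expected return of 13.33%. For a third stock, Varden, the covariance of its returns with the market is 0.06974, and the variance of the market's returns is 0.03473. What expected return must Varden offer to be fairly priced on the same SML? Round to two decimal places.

MRP = (13.33% − 7.08%) / (1.60 − 0.33) = 4.9213%
R_f = 7.08% − 0.33 × 4.9213% = 5.4560%
β_Varden = Cov / Var(R_m) = 0.06974 / 0.03473 = 2.0081
E(R_Varden) = R_f + β × MRP = 5.4560% + 2.0081 × 4.9213% = 15.34%

15.34%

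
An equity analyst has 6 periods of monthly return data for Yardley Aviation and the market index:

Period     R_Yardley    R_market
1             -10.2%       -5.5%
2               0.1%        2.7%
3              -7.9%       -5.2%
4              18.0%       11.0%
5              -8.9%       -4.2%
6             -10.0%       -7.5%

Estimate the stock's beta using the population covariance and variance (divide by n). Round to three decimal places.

1.541

Mean R_i = (-10.2 + 0.1 − 7.9 + 18.0 − 8.9 − 10.0) / 6 = -3.1500%
Mean R_m = (-5.5 + 2.7 − 5.2 + 11.0 − 4.2 − 7.5) / 6 = -1.4500%
Σ(R_i − R̄_i)(R_m − R̄_m) = 380.4250  ⇒  Cov = 380.4250 / 6 = 63.4042
Σ(R_m − R̄_m)² = 246.8550  ⇒  Var(R_m) = 246.8550 / 6 = 41.1425
β = Cov / Var(R_m) = 63.4042 / 41.1425 = 1.5411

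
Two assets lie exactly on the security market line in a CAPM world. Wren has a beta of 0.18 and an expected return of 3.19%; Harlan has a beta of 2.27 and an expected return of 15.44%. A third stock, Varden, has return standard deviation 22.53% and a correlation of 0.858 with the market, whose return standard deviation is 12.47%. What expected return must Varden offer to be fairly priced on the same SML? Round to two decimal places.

11.22%

MRP = (15.44% − 3.19%) / (2.27 − 0.18) = 5.8612%
R_f = 3.19% − 0.18 × 5.8612% = 2.1350%
β_Varden = ρ·σ_i/σ_m = 0.858 × 22.53 / 12.47 = 1.5502
E(R_Varden) = R_f + β × MRP = 2.1350% + 1.5502 × 5.8612% = 11.22%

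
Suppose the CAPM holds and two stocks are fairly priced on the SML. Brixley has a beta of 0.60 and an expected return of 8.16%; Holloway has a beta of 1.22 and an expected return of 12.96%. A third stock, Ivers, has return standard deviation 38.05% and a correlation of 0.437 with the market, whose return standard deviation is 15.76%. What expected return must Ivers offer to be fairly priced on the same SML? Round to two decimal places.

MRP = (12.96% − 8.16%) / (1.22 − 0.60) = 7.7419%
R_f = 8.16% − 0.60 × 7.7419% = 3.5149%
β_Ivers = ρ·σ_i/σ_m = 0.437 × 38.05 / 15.76 = 1.0551
E(R_Ivers) = R_f + β × MRP = 3.5149% + 1.0551 × 7.7419% = 11.68%

11.68%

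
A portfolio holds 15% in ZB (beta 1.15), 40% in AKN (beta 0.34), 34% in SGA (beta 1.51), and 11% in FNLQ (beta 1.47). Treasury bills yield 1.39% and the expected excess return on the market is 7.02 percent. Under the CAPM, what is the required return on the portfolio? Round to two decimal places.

8.29%

β_P = Σ w_i β_i = 0.15×1.15 + 0.40×0.34 + 0.34×1.51 + 0.11×1.47 = 0.9836
E(R_P) = R_f + β_P × MRP = 1.39% + 0.9836 × 7.02% = 8.29%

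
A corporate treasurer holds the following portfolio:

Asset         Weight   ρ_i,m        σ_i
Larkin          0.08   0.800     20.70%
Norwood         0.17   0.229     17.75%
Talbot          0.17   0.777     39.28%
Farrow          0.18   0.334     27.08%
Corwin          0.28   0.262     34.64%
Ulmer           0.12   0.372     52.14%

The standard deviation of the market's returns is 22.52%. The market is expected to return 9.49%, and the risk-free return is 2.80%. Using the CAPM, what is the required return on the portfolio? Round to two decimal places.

6.87%

β_Larkin = 0.800 × 20.70% / 22.52% = 0.7353
β_Norwood = 0.229 × 17.75% / 22.52% = 0.1805
β_Talbot = 0.777 × 39.28% / 22.52% = 1.3553
β_Farrow = 0.334 × 27.08% / 22.52% = 0.4016
β_Corwin = 0.262 × 34.64% / 22.52% = 0.4030
β_Ulmer = 0.372 × 52.14% / 22.52% = 0.8613
β_P = Σ w_i β_i = 0.08×0.7353 + 0.17×0.1805 + 0.17×1.3553 + 0.18×0.4016 + 0.28×0.4030 + 0.12×0.8613 = 0.6084
MRP = 9.49% − 2.80% = 6.69%
E(R_P) = R_f + β_P × MRP = 2.80% + 0.6084 × 6.69% = 6.87%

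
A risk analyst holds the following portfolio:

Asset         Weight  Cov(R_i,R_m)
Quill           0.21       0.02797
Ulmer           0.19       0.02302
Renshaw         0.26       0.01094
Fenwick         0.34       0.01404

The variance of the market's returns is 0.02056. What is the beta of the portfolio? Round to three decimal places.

0.869

β_Quill = 0.02797 / 0.02056 = 1.3604
β_Ulmer = 0.02302 / 0.02056 = 1.1196
β_Renshaw = 0.01094 / 0.02056 = 0.5321
β_Fenwick = 0.01404 / 0.02056 = 0.6829
β_P = Σ w_i β_i = 0.21×1.3604 + 0.19×1.1196 + 0.26×0.5321 + 0.34×0.6829 = 0.8689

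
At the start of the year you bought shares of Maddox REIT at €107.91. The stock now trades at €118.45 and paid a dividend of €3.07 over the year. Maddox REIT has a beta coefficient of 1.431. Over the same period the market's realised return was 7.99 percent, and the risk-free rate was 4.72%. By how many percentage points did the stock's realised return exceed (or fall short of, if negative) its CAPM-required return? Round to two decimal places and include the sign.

+3.21%

Realised HPR = (P1 + D1 − P0) / P0 = (118.45 + 3.07 − 107.91) / 107.91 = 13.61 / 107.91 = 12.6124%
MRP = 7.99% − 4.72% = 3.27%
CAPM required = R_f + β·MRP = 4.72% + 1.431 × 3.27% = 9.39937%
α = realised − required = 12.6124% − 9.39937% = +3.21%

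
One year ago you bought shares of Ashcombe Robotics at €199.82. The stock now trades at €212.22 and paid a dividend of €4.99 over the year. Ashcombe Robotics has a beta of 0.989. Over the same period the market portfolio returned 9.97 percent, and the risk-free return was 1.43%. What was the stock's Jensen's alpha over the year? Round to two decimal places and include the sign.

-1.17%

Realised HPR = (P1 + D1 − P0) / P0 = (212.22 + 4.99 − 199.82) / 199.82 = 17.39 / 199.82 = 8.7028%
MRP = 9.97% − 1.43% = 8.54%
CAPM required = R_f + β·MRP = 1.43% + 0.989 × 8.54% = 9.87606%
α = realised − required = 8.7028% − 9.87606% = -1.17%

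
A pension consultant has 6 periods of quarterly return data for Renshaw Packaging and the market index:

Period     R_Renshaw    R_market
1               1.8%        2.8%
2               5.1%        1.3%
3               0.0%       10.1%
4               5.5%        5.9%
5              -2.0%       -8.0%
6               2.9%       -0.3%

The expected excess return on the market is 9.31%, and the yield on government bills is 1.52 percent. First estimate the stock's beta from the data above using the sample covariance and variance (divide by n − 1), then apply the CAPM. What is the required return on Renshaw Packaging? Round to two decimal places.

3.17%

Mean R_i = (1.8 + 5.1 + 0.0 + 5.5 − 2.0 + 2.9) / 6 = 2.2167%
Mean R_m = (2.8 + 1.3 + 10.1 + 5.9 − 8.0 − 0.3) / 6 = 1.9667%
Σ(R_i − R̄_i)(R_m − R̄_m) = 33.0933  ⇒  Cov = 33.0933 / 5 = 6.6187
Σ(R_m − R̄_m)² = 187.2333  ⇒  Var(R_m) = 187.2333 / 5 = 37.4467
β = Cov / Var(R_m) = 6.6187 / 37.4467 = 0.1767
E(R) = R_f + β × MRP = 1.52% + 0.1767 × 9.31% = 3.17%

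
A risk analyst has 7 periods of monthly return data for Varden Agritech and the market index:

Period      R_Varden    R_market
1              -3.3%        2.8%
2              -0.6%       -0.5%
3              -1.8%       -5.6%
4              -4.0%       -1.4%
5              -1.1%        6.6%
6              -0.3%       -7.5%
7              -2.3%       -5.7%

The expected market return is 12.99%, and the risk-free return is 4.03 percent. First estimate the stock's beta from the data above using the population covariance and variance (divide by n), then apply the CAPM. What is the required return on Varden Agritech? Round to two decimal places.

Mean R_i = (-3.3 − 0.6 − 1.8 − 4.0 − 1.1 − 0.3 − 2.3) / 7 = -1.9143%
Mean R_m = (2.8 − 0.5 − 5.6 − 1.4 + 6.6 − 7.5 − 5.7) / 7 = -1.6143%
Σ(R_i − R̄_i)(R_m − R̄_m) = -6.7914  ⇒  Cov = -6.7914 / 7 = -0.9702
Σ(R_m − R̄_m)² = 155.4686  ⇒  Var(R_m) = 155.4686 / 7 = 22.2098
β = Cov / Var(R_m) = -0.9702 / 22.2098 = -0.0437
MRP = 12.99% − 4.03% = 8.96%
E(R) = R_f + β × MRP = 4.03% + -0.0437 × 8.96% = 3.64%

3.64%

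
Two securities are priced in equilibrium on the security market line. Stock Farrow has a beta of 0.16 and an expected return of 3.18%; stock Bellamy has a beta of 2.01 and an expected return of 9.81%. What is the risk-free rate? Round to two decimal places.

2.61%

Both satisfy E(R) = R_f + β·MRP, so the slope of the SML is
MRP = (9.81% − 3.18%) / (2.01 − 0.16) = 6.63% / 1.85 = 3.5838%
R_f = E(R_Farrow) − β_Farrow·MRP = 3.18% − 0.16 × 3.5838% = 2.6066%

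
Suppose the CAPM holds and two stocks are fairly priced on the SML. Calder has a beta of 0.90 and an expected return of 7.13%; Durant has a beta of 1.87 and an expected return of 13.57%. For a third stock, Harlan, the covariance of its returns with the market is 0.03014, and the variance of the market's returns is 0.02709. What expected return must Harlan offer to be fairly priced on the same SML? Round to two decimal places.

8.54%

MRP = (13.57% − 7.13%) / (1.87 − 0.90) = 6.6392%
R_f = 7.13% − 0.90 × 6.6392% = 1.1547%
β_Harlan = Cov / Var(R_m) = 0.03014 / 0.02709 = 1.1126
E(R_Harlan) = R_f + β × MRP = 1.1547% + 1.1126 × 6.6392% = 8.54%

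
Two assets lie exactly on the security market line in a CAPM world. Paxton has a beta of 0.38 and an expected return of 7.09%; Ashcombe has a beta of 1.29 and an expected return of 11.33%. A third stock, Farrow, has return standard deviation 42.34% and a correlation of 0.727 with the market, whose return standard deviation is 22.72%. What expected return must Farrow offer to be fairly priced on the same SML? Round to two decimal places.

MRP = (11.33% − 7.09%) / (1.29 − 0.38) = 4.6593%
R_f = 7.09% − 0.38 × 4.6593% = 5.3195%
β_Farrow = ρ·σ_i/σ_m = 0.727 × 42.34 / 22.72 = 1.3548
E(R_Farrow) = R_f + β × MRP = 5.3195% + 1.3548 × 4.6593% = 11.63%

11.63%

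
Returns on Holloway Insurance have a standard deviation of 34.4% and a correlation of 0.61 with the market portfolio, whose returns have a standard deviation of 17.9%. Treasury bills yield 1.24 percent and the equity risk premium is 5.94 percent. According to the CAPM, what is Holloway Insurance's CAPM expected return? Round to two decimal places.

8.20%

β = ρ × σ_i / σ_m = 0.61 × 34.4% / 17.9% = 1.1723
E(R) = 1.24% + 1.1723 × 5.94% = 8.20%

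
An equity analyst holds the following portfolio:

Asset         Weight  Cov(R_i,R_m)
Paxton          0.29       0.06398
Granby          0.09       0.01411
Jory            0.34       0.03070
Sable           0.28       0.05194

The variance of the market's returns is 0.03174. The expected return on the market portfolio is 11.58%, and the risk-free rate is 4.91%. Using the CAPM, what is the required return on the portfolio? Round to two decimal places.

β_Paxton = 0.06398 / 0.03174 = 2.0158
β_Granby = 0.01411 / 0.03174 = 0.4445
β_Jory = 0.03070 / 0.03174 = 0.9672
β_Sable = 0.05194 / 0.03174 = 1.6364
β_P = Σ w_i β_i = 0.29×2.0158 + 0.09×0.4445 + 0.34×0.9672 + 0.28×1.6364 = 1.4116
MRP = 11.58% − 4.91% = 6.67%
E(R_P) = R_f + β_P × MRP = 4.91% + 1.4116 × 6.67% = 14.33%

14.33%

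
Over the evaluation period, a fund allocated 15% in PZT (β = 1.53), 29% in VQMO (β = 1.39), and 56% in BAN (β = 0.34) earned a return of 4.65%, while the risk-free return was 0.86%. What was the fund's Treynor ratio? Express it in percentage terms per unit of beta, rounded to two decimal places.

4.61%

β_P = 0.15×1.53 + 0.29×1.39 + 0.56×0.34 = 0.8230
Treynor = (R_P − R_f) / β_P = (4.65% − 0.86%) / 0.8230 = 3.79% / 0.8230 = 4.61%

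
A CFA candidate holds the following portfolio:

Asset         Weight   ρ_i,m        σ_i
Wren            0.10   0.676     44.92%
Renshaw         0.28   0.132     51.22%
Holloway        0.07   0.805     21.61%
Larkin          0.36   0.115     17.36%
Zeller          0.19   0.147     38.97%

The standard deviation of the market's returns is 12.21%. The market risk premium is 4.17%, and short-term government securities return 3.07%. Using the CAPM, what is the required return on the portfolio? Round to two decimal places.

5.79%

β_Wren = 0.676 × 44.92% / 12.21% = 2.4870
β_Renshaw = 0.132 × 51.22% / 12.21% = 0.5537
β_Holloway = 0.805 × 21.61% / 12.21% = 1.4247
β_Larkin = 0.115 × 17.36% / 12.21% = 0.1635
β_Zeller = 0.147 × 38.97% / 12.21% = 0.4692
β_P = Σ w_i β_i = 0.10×2.4870 + 0.28×0.5537 + 0.07×1.4247 + 0.36×0.1635 + 0.19×0.4692 = 0.6515
E(R_P) = R_f + β_P × MRP = 3.07% + 0.6515 × 4.17% = 5.79%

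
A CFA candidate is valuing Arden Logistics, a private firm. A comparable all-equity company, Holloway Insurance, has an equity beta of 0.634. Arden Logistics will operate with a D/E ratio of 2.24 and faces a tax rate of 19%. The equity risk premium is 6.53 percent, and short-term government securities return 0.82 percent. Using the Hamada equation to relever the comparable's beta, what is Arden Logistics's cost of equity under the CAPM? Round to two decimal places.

β_L = β_U × [1 + (1 − t)(D/E)] = 0.634 × [1 + (1 − 0.19) × 2.24]
    = 0.634 × [1 + 0.81 × 2.24] = 0.634 × 2.8144 = 1.7843
E(R) = R_f + β_L × MRP = 0.82% + 1.7843 × 6.53% = 12.47%

12.47%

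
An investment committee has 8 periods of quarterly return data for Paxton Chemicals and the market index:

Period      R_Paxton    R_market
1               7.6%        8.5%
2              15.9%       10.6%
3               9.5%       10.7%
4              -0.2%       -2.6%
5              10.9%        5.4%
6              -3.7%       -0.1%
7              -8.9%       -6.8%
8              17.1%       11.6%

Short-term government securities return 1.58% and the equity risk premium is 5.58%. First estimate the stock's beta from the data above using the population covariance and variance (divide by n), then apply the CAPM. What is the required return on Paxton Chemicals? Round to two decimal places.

Mean R_i = (7.6 + 15.9 + 9.5 − 0.2 + 10.9 − 3.7 − 8.9 + 17.1) / 8 = 6.0250%
Mean R_m = (8.5 + 10.6 + 10.7 − 2.6 + 5.4 − 0.1 − 6.8 + 11.6) / 8 = 4.6625%
Σ(R_i − R̄_i)(R_m − R̄_m) = 428.6875  ⇒  Cov = 428.6875 / 8 = 53.5859
Σ(R_m − R̄_m)² = 341.9188  ⇒  Var(R_m) = 341.9188 / 8 = 42.7399
β = Cov / Var(R_m) = 53.5859 / 42.7399 = 1.2538
E(R) = R_f + β × MRP = 1.58% + 1.2538 × 5.58% = 8.58%

8.58%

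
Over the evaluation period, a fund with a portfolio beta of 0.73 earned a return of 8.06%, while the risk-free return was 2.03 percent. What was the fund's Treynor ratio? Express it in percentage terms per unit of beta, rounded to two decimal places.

8.26%

Treynor = (R_P − R_f) / β_P = (8.06% − 2.03%) / 0.7300 = 6.03% / 0.7300 = 8.26%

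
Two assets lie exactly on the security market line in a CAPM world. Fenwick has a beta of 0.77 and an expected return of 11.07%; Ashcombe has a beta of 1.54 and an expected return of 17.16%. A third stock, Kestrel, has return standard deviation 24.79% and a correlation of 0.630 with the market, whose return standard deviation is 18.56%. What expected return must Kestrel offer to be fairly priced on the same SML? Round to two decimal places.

11.64%

MRP = (17.16% − 11.07%) / (1.54 − 0.77) = 7.9091%
R_f = 11.07% − 0.77 × 7.9091% = 4.9800%
β_Kestrel = ρ·σ_i/σ_m = 0.630 × 24.79 / 18.56 = 0.8415
E(R_Kestrel) = R_f + β × MRP = 4.9800% + 0.8415 × 7.9091% = 11.64%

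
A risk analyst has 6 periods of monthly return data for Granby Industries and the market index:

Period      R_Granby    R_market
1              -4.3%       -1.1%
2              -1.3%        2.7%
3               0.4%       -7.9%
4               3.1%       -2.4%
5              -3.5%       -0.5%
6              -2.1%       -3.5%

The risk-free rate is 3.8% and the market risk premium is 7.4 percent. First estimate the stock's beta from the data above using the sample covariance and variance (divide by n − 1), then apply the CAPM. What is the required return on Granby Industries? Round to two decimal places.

Mean R_i = (-4.3 − 1.3 + 0.4 + 3.1 − 3.5 − 2.1) / 6 = -1.2833%
Mean R_m = (-1.1 + 2.7 − 7.9 − 2.4 − 0.5 − 3.5) / 6 = -2.1167%
Σ(R_i − R̄_i)(R_m − R̄_m) = -16.5783  ⇒  Cov = -16.5783 / 5 = -3.3157
Σ(R_m − R̄_m)² = 62.2883  ⇒  Var(R_m) = 62.2883 / 5 = 12.4577
β = Cov / Var(R_m) = -3.3157 / 12.4577 = -0.2662
E(R) = R_f + β × MRP = 3.8% + -0.2662 × 7.4% = 1.83%

1.83%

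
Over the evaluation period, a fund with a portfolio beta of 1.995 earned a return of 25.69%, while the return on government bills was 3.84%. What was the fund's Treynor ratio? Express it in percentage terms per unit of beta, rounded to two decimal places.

10.95%

Treynor = (R_P − R_f) / β_P = (25.69% − 3.84%) / 1.9950 = 21.85% / 1.9950 = 10.95%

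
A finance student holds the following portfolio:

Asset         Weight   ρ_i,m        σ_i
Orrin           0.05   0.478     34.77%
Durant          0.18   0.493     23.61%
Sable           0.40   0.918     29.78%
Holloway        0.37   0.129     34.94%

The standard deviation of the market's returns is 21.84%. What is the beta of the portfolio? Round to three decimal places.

β_Orrin = 0.478 × 34.77% / 21.84% = 0.7610
β_Durant = 0.493 × 23.61% / 21.84% = 0.5330
β_Sable = 0.918 × 29.78% / 21.84% = 1.2517
β_Holloway = 0.129 × 34.94% / 21.84% = 0.2064
β_P = Σ w_i β_i = 0.05×0.7610 + 0.18×0.5330 + 0.40×1.2517 + 0.37×0.2064 = 0.7110

0.711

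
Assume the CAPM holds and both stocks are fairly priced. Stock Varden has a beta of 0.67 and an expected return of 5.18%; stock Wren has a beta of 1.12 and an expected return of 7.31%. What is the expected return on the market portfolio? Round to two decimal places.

6.74%

Both satisfy E(R) = R_f + β·MRP, so the slope of the SML is
MRP = (7.31% − 5.18%) / (1.12 − 0.67) = 2.13% / 0.45 = 4.7333%
R_f = E(R_Varden) − β_Varden·MRP = 5.18% − 0.67 × 4.7333% = 2.0087%
E(R_m) = R_f + MRP = 2.0087% + 4.7333% = 6.74%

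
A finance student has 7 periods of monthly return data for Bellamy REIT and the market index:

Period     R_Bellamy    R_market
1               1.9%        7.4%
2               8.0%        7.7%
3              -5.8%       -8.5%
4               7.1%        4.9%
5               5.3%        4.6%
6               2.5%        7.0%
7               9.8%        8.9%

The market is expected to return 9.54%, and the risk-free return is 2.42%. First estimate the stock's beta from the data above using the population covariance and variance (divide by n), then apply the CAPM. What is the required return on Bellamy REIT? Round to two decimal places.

7.66%

Mean R_i = (1.9 + 8.0 − 5.8 + 7.1 + 5.3 + 2.5 + 9.8) / 7 = 4.1143%
Mean R_m = (7.4 + 7.7 − 8.5 + 4.9 + 4.6 + 7.0 + 8.9) / 7 = 4.5714%
Σ(R_i − R̄_i)(R_m − R̄_m) = 157.1929  ⇒  Cov = 157.1929 / 7 = 22.4561
Σ(R_m − R̄_m)² = 213.3943  ⇒  Var(R_m) = 213.3943 / 7 = 30.4849
β = Cov / Var(R_m) = 22.4561 / 30.4849 = 0.7366
MRP = 9.54% − 2.42% = 7.12%
E(R) = R_f + β × MRP = 2.42% + 0.7366 × 7.12% = 7.66%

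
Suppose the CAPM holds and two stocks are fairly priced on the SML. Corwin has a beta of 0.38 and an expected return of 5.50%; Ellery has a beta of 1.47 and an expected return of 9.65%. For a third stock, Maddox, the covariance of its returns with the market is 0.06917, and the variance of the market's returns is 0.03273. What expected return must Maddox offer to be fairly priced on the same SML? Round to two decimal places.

12.10%

MRP = (9.65% − 5.50%) / (1.47 − 0.38) = 3.8073%
R_f = 5.50% − 0.38 × 3.8073% = 4.0532%
β_Maddox = Cov / Var(R_m) = 0.06917 / 0.03273 = 2.1134
E(R_Maddox) = R_f + β × MRP = 4.0532% + 2.1134 × 3.8073% = 12.10%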